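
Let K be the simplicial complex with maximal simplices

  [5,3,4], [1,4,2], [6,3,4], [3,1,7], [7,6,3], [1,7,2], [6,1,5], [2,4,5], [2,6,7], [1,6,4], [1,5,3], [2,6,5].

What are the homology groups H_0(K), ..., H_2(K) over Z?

H_0 ≅ Z,  H_1 ≅ Z/2Z,  H_2 = 0.

Order the vertices as 1 < 2 < 3 < 4 < 5 < 6 < 7. Listing each simplex with vertices in this order, K has dimension 2 with simplices:

  0-simplices (7): [1], [2], [3], [4], [5], [6], [7]
  1-simplices (18): [1,2], [1,3], [1,4], [1,5], [1,6], [1,7], [2,4], [2,5], [2,6], [2,7], [3,4], [3,5], [3,6], [3,7], [4,5], [4,6], [5,6], [6,7]
  2-simplices (12): [1,2,4], [1,2,7], [1,3,5], [1,3,7], [1,4,6], [1,5,6], [2,4,5], [2,5,6], [2,6,7], [3,4,5], [3,4,6], [3,6,7]

so the chain groups are C_0 ≅ Z^7, C_1 ≅ Z^18, C_2 ≅ Z^12.

The boundary map ∂_1: C_1 → C_0 is given by ∂[p,q] = [q] − [p]. For instance
  ∂[1,7] = [7] − [1].
This gives a 7×18 integer matrix of rank 6; reducing to Smith normal form yields diagonal entries (1,1,1,1,1,1).

∂_2: C_2 → C_1 acts by ∂[p,q,r] = [q,r] − [p,r] + [p,q]. For instance
  ∂[3,6,7] = [6,7] − [3,7] + [3,6],
  ∂[1,3,5] = [3,5] − [1,5] + [1,3].
This gives a 18×12 integer matrix of rank 12; reducing to Smith normal form yields diagonal entries (1,1,1,1,1,1,1,1,1,1,1,2).

Now H_k = ker ∂_k / im ∂_{k+1}, so:

  H_0: rank C_0 − rank ∂_1 = 7 − 6 = 1, and the invariant factors of ∂_1 are all 1, so H_0 = Z.
  H_1: rank ker ∂_1 − rank ∂_2 = (18 − 6) − 12 = 0, and ∂_2 has invariant factor 2 > 1, so H_1 = Z/2Z.
  H_2: rank ker ∂_2 − rank ∂_3 = (12 − 12) − 0 = 0, and there is no ∂_3, so H_2 = 0.

(K is a triangulation of the real projective plane RP^2.)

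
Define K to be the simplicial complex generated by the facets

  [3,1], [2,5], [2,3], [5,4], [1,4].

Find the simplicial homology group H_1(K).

H_1 = Z.

K has 5 vertices, 5 edges.
rank ∂_1 = 4, rank ∂_2 = 0 ⇒ b_1 = 5 − 4 − 0 = 1. So H_1 = Z.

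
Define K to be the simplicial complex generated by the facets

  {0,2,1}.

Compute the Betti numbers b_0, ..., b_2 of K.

b_0 = 1, b_1 = 0, b_2 = 0.

We work with the vertex ordering 0 < 1 < 2. The simplices of K, each written with vertices in increasing order, are:

  0-simplices (3): [0], [1], [2]
  1-simplices (3): [0,1], [0,2], [1,2]
  2-simplices (1): [0,1,2]

Hence C_0 ≅ Z^3, C_1 ≅ Z^3, C_2 ≅ Z^1.

Boundary ∂_1: C_1 → C_0 maps an edge to its endpoints' difference, ∂[p,q] = q − p.
The resulting 3×3 matrix has rank 2, and its Smith normal form has invariant factors (1,1).

The boundary map ∂_2: C_2 → C_1 maps a triangle to the signed sum of its edges. For instance
  ∂[0,1,2] = [1,2] − [0,2] + [0,1].
This gives a 3×1 integer matrix of rank 1; reducing to Smith normal form yields diagonal entries (1).

Reading off H_k = ker ∂_k / im ∂_{k+1}:

  H_0: rank C_0 − rank ∂_1 = 3 − 2 = 1, and the invariant factors of ∂_1 are all 1, so H_0 = Z.
  H_1: rank ker ∂_1 − rank ∂_2 = (3 − 2) − 1 = 0, and the invariant factors of ∂_2 are all 1, so H_1 = 0.
  H_2: rank ker ∂_2 − rank ∂_3 = (1 − 1) − 0 = 0, and there is no ∂_3, so H_2 = 0.

Hence the Betti numbers are b_0 = 1, b_1 = 0, b_2 = 0.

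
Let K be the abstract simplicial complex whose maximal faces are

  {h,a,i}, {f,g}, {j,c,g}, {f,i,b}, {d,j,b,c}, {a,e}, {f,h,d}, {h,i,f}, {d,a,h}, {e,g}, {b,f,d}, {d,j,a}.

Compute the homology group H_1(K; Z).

H_1 ≅ Z^2.

Order the vertices as a < b < c < d < e < f < g < h < i < j. Listing each simplex with vertices in this order, K has dimension 3 with simplices:

  0-simplices (10): a, b, c, d, e, f, g, h, i, j
  1-simplices (22): ad, ae, ah, ai, aj, bc, bd, bf, bi, bj, cd, cg, cj, df, dh, dj, eg, fg, fh, fi, gj, hi
  2-simplices (12): adh, adj, ahi, bcd, bcj, bdf, bdj, bfi, cdj, cgj, dfh, fhi
  3-simplices (1): bcdj

Hence C_0 ≅ Z^10, C_1 ≅ Z^22, C_2 ≅ Z^12, C_3 ≅ Z^1.

Boundary ∂_1: C_1 → C_0 sends each edge [p,q] (with p < q) to q − p. For instance
  ∂fg = g − f.
As a 10×22 matrix over Z this has rank 9, with invariant factors (1,1,1,1,1,1,1,1,1).

∂_2: C_2 → C_1 maps a triangle to the signed sum of its edges. For instance
  ∂adj = dj − aj + ad,
  ∂dfh = fh − dh + df.
This gives a 22×12 integer matrix of rank 11; reducing to Smith normal form yields diagonal entries (1,1,1,1,1,1,1,1,1,1,1).

The boundary map ∂_3: C_3 → C_2 sends each 3-simplex σ to the alternating sum Σ_i (−1)^i (σ with its i-th vertex removed). For instance
  ∂bcdj = cdj − bdj + bcj − bcd.
The resulting 12×1 matrix has rank 1, and its Smith normal form has invariant factors (1).

From H_k ≅ ker(∂_k) / im(∂_{k+1}) we obtain:

  H_1: rank ker ∂_1 − rank ∂_2 = (22 − 9) − 11 = 2, and the invariant factors of ∂_2 are all 1, so H_1 = Z^2.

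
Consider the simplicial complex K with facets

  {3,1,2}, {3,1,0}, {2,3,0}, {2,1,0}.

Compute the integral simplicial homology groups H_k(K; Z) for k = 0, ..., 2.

H_0 ≅ Z,  H_1 = 0,  H_2 ≅ Z.

K has 4 vertices, 6 edges, 4 triangles.
rank ∂_0 = 0, rank ∂_1 = 3 ⇒ b_0 = 4 − 0 − 3 = 1; all invariant factors of ∂_1 are 1 so no torsion. So H_0 ≅ Z.
rank ∂_1 = 3, rank ∂_2 = 3 ⇒ b_1 = 6 − 3 − 3 = 0; all invariant factors of ∂_2 are 1 so no torsion. So H_1 ≅ 0.
rank ∂_2 = 3, rank ∂_3 = 0 ⇒ b_2 = 4 − 3 − 0 = 1. So H_2 ≅ Z.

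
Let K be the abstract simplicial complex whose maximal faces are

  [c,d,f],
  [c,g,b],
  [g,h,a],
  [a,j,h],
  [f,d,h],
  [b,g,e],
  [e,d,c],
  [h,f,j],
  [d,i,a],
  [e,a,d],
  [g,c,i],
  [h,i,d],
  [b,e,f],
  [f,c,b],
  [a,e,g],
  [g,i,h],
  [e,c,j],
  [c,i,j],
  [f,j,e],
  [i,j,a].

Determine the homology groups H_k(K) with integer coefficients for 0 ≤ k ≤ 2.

H_0 ≅ Z,  H_1 ≅ Z ⊕ Z_2,  H_2 = 0.

Fix the vertex order a < b < c < d < e < f < g < h < i < j and write every simplex with vertices in increasing order. Then dim K = 2 and the simplices of K are:

  0-simplices (10): a, b, c, d, e, f, g, h, i, j
  1-simplices (30): ad, ae, ag, ah, ai, aj, bc, be, bf, bg, cd, ce, cf, cg, ci, cj, de, df, dh, di, ef, eg, ej, fh, fj, gh, gi, hi, hj, ij
  2-simplices (20): ade, adi, aeg, agh, ahj, aij, bcf, bcg, bef, beg, cde, cdf, cej, cgi, cij, dfh, dhi, efj, fhj, ghi

Hence C_0 ≅ Z^10, C_1 ≅ Z^30, C_2 ≅ Z^20.

The boundary map ∂_1: C_1 → C_0 sends each edge [p,q] (with p < q) to q − p. For instance
  ∂de = e − d.
As a 10×30 matrix over Z this has rank 9, with invariant factors (1,1,1,1,1,1,1,1,1).

∂_2: C_2 → C_1 sends each 2-simplex [p,q,r] to [q,r] − [p,r] + [p,q]. For instance
  ∂efj = fj − ej + ef,
  ∂cgi = gi − ci + cg.
The resulting 30×20 matrix has rank 20, and its Smith normal form has invariant factors (1,1,1,1,1,1,1,1,1,1,1,1,1,1,1,1,1,1,1,2).

Now H_k = ker ∂_k / im ∂_{k+1}, so:

  H_0: rank C_0 − rank ∂_1 = 10 − 9 = 1, and the invariant factors of ∂_1 are all 1, so H_0 ≅ Z.
  H_1: rank ker ∂_1 − rank ∂_2 = (30 − 9) − 20 = 1, and ∂_2 has invariant factor 2 > 1, so H_1 ≅ Z ⊕ Z_2.
  H_2: rank ker ∂_2 − rank ∂_3 = (20 − 20) − 0 = 0, and there is no ∂_3, so H_2 ≅ 0.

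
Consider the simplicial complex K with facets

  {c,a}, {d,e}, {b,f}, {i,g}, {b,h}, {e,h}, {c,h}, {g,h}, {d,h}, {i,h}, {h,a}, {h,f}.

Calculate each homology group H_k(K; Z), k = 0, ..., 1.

We work with the vertex ordering a < b < c < d < e < f < g < h < i. The simplices of K, each written with vertices in increasing order, are:

  0-simplices (9): a, b, c, d, e, f, g, h, i
  1-simplices (12): ac, ah, bf, bh, ch, de, dh, eh, fh, gh, gi, hi

Hence C_0 ≅ Z^9, C_1 ≅ Z^12.

Boundary ∂_1: C_1 → C_0 is given by ∂[p,q] = [q] − [p].
The 9×12 boundary matrix has rank 8 and Smith normal form diag(1,1,1,1,1,1,1,1).

Reading off H_k = ker ∂_k / im ∂_{k+1}:

  H_0: rank C_0 − rank ∂_1 = 9 − 8 = 1, and the invariant factors of ∂_1 are all 1, so H_0 = Z.
  H_1: rank ker ∂_1 − rank ∂_2 = (12 − 8) − 0 = 4, and there is no ∂_2, so H_1 = Z^4.

As a check, the Euler characteristic is 9 − 12 = -3, which agrees with 1 − 4 = -3.

H_0 ≅ Z,  H_1 ≅ Z^4.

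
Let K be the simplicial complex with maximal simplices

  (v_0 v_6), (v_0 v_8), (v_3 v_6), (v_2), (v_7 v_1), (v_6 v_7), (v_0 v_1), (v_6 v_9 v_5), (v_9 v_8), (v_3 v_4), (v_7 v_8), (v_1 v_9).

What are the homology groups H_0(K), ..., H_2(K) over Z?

H_0 = Z^2,  H_1 = Z^4,  H_2 = 0.

We work with the vertex ordering v_0 < v_1 < v_2 < v_3 < v_4 < v_5 < v_6 < v_7 < v_8 < v_9. The simplices of K, each written with vertices in increasing order, are:

  0-simplices (10): [v_0], [v_1], [v_2], [v_3], [v_4], [v_5], [v_6], [v_7], [v_8], [v_9]
  1-simplices (13): [v_0,v_1], [v_0,v_6], [v_0,v_8], [v_1,v_7], [v_1,v_9], [v_3,v_4], [v_3,v_6], [v_5,v_6], [v_5,v_9], [v_6,v_7], [v_6,v_9], [v_7,v_8], [v_8,v_9]
  2-simplices (1): [v_5,v_6,v_9]

Hence C_0 ≅ Z^10, C_1 ≅ Z^13, C_2 ≅ Z^1.

∂_1: C_1 → C_0 maps an edge to its endpoints' difference, ∂[p,q] = q − p. For instance
  ∂[v_5,v_6] = [v_6] − [v_5].
The resulting 10×13 matrix has rank 8, and its Smith normal form has invariant factors (1,1,1,1,1,1,1,1).

Boundary ∂_2: C_2 → C_1 sends each 2-simplex [p,q,r] to [q,r] − [p,r] + [p,q]. For instance
  ∂[v_5,v_6,v_9] = [v_6,v_9] − [v_5,v_9] + [v_5,v_6].
The resulting 13×1 matrix has rank 1, and its Smith normal form has invariant factors (1).

From H_k ≅ ker(∂_k) / im(∂_{k+1}) we obtain:

  H_0: rank C_0 − rank ∂_1 = 10 − 8 = 2, and the invariant factors of ∂_1 are all 1, so H_0 ≅ Z^2.
  H_1: rank ker ∂_1 − rank ∂_2 = (13 − 8) − 1 = 4, and the invariant factors of ∂_2 are all 1, so H_1 ≅ Z^4.
  H_2: rank ker ∂_2 − rank ∂_3 = (1 − 1) − 0 = 0, and there is no ∂_3, so H_2 ≅ 0.

As a check, the Euler characteristic is 10 − 13 + 1 = -2, which agrees with 2 − 4 + 0 = -2.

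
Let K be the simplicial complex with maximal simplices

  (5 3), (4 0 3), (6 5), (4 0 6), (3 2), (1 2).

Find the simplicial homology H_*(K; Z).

H_0 ≅ Z,  H_1 ≅ Z,  H_2 = 0.

We work with the vertex ordering 0 < 1 < 2 < 3 < 4 < 5 < 6. The simplices of K, each written with vertices in increasing order, are:

  0-simplices (7): [0], [1], [2], [3], [4], [5], [6]
  1-simplices (9): [0,3], [0,4], [0,6], [1,2], [2,3], [3,4], [3,5], [4,6], [5,6]
  2-simplices (2): [0,3,4], [0,4,6]

so the chain groups are C_0 ≅ Z^7, C_1 ≅ Z^9, C_2 ≅ Z^2.

Boundary ∂_1: C_1 → C_0 sends each edge [p,q] (with p < q) to q − p.
The 7×9 boundary matrix has rank 6 and Smith normal form diag(1,1,1,1,1,1).

The boundary map ∂_2: C_2 → C_1 acts by ∂[p,q,r] = [q,r] − [p,r] + [p,q]. For instance
  ∂[0,3,4] = [3,4] − [0,4] + [0,3],
  ∂[0,4,6] = [4,6] − [0,6] + [0,4].
The resulting 9×2 matrix has rank 2, and its Smith normal form has invariant factors (1,1).

Now H_k = ker ∂_k / im ∂_{k+1}, so:

  H_0: rank C_0 − rank ∂_1 = 7 − 6 = 1, and the invariant factors of ∂_1 are all 1, so H_0 ≅ Z.
  H_1: rank ker ∂_1 − rank ∂_2 = (9 − 6) − 2 = 1, and the invariant factors of ∂_2 are all 1, so H_1 ≅ Z.
  H_2: rank ker ∂_2 − rank ∂_3 = (2 − 2) − 0 = 0, and there is no ∂_3, so H_2 ≅ 0.

As a check, the Euler characteristic is 7 − 9 + 2 = 0, which agrees with 1 − 1 + 0 = 0.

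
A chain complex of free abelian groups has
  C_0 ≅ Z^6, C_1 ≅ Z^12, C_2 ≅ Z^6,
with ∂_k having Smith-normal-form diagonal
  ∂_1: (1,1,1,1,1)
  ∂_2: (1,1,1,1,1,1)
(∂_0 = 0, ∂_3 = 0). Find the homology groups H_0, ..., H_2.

H_0 ≅ Z,  H_1 ≅ Z,  H_2 = 0.

H_0: b_0 = 6 − 0 − 5 = 1; torsion from ∂_1 factors > 1: none. So H_0 ≅ Z.
H_1: b_1 = 12 − 5 − 6 = 1; torsion from ∂_2 factors > 1: none. So H_1 ≅ Z.
H_2: b_2 = 6 − 6 − 0 = 0; torsion from ∂_3 factors > 1: none. So H_2 ≅ 0.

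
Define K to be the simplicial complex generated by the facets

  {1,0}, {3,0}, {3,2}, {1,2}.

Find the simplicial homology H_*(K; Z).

H_0 ≅ Z,  H_1 ≅ Z.

Fix the vertex order 0 < 1 < 2 < 3 and write every simplex with vertices in increasing order. Then dim K = 1 and the simplices of K are:

  0-simplices (4): [0], [1], [2], [3]
  1-simplices (4): [0,1], [0,3], [1,2], [2,3]

Hence C_0 ≅ Z^4, C_1 ≅ Z^4.

Boundary ∂_1: C_1 → C_0 sends each edge [p,q] (with p < q) to q − p.
This gives a 4×4 integer matrix of rank 3; reducing to Smith normal form yields diagonal entries (1,1,1).

Computing H_k = (kernel of ∂_k) / (image of ∂_{k+1}):

  H_0: rank C_0 − rank ∂_1 = 4 − 3 = 1, and the invariant factors of ∂_1 are all 1, so H_0 = Z.
  H_1: rank ker ∂_1 − rank ∂_2 = (4 − 3) − 0 = 1, and there is no ∂_2, so H_1 = Z.

As a check, the Euler characteristic is 4 − 4 = 0, which agrees with 1 − 1 = 0.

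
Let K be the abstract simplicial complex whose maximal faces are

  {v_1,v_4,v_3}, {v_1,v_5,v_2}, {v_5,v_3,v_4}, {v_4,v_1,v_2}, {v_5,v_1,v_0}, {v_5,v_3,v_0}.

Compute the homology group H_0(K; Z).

H_0 = Z.

K has 6 vertices, 12 edges, 6 triangles.
rank ∂_0 = 0, rank ∂_1 = 5 ⇒ b_0 = 6 − 0 − 5 = 1; all invariant factors of ∂_1 are 1 so no torsion. So H_0 ≅ Z.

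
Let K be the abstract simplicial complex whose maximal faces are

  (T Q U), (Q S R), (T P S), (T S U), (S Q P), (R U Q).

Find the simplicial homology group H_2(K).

We work with the vertex ordering P < Q < R < S < T < U. The simplices of K, each written with vertices in increasing order, are:

  0-simplices (6): P, Q, R, S, T, U
  1-simplices (12): PQ, PS, PT, QR, QS, QT, QU, RS, RU, ST, SU, TU
  2-simplices (6): PQS, PST, QRS, QRU, QTU, STU

Hence C_0 ≅ Z^6, C_1 ≅ Z^12, C_2 ≅ Z^6.

The boundary map ∂_1: C_1 → C_0 is given by ∂[p,q] = [q] − [p].
The resulting 6×12 matrix has rank 5, and its Smith normal form has invariant factors (1,1,1,1,1).

The boundary map ∂_2: C_2 → C_1 sends each 2-simplex [p,q,r] to [q,r] − [p,r] + [p,q]. For instance
  ∂QTU = TU − QU + QT,
  ∂PST = ST − PT + PS.
The resulting 12×6 matrix has rank 6, and its Smith normal form has invariant factors (1,1,1,1,1,1).

From H_k ≅ ker(∂_k) / im(∂_{k+1}) we obtain:

  H_2: rank ker ∂_2 − rank ∂_3 = (6 − 6) − 0 = 0, and there is no ∂_3, so H_2 = 0.

(K is a triangulation of the cylinder S^1 x I.)

H_2 = 0.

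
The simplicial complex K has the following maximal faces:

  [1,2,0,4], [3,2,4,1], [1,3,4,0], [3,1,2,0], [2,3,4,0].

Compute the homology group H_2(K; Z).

Fix the vertex order 0 < 1 < 2 < 3 < 4 and write every simplex with vertices in increasing order. Then dim K = 3 and the simplices of K are:

  0-simplices (5): [0], [1], [2], [3], [4]
  1-simplices (10): [0,1], [0,2], [0,3], [0,4], [1,2], [1,3], [1,4], [2,3], [2,4], [3,4]
  2-simplices (10): [0,1,2], [0,1,3], [0,1,4], [0,2,3], [0,2,4], [0,3,4], [1,2,3], [1,2,4], [1,3,4], [2,3,4]
  3-simplices (5): [0,1,2,3], [0,1,2,4], [0,1,3,4], [0,2,3,4], [1,2,3,4]

Hence C_0 ≅ Z^5, C_1 ≅ Z^10, C_2 ≅ Z^10, C_3 ≅ Z^5.

The boundary map ∂_1: C_1 → C_0 sends each edge [p,q] (with p < q) to q − p.
As a 5×10 matrix over Z this has rank 4, with invariant factors (1,1,1,1).

∂_2: C_2 → C_1 sends each 2-simplex [p,q,r] to [q,r] − [p,r] + [p,q]. For instance
  ∂[0,2,3] = [2,3] − [0,3] + [0,2],
  ∂[1,3,4] = [3,4] − [1,4] + [1,3].
This gives a 10×10 integer matrix of rank 6; reducing to Smith normal form yields diagonal entries (1,1,1,1,1,1).

∂_3: C_3 → C_2 sends each 3-simplex σ to the alternating sum Σ_i (−1)^i (σ with its i-th vertex removed). For instance
  ∂[0,1,2,3] = [1,2,3] − [0,2,3] + [0,1,3] − [0,1,2],
  ∂[0,1,3,4] = [1,3,4] − [0,3,4] + [0,1,4] − [0,1,3].
The 10×5 boundary matrix has rank 4 and Smith normal form diag(1,1,1,1).

From H_k ≅ ker(∂_k) / im(∂_{k+1}) we obtain:

  H_2: rank ker ∂_2 − rank ∂_3 = (10 − 6) − 4 = 0, and the invariant factors of ∂_3 are all 1, so H_2 = 0.

H_2 = 0.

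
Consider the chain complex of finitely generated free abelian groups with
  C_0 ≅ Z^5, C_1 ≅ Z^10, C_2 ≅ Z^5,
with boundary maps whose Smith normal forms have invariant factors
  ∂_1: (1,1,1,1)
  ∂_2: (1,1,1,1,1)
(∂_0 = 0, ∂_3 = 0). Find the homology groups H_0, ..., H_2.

H_0: b_0 = 5 − 0 − 4 = 1; torsion from ∂_1 factors > 1: none. So H_0 = Z.
H_1: b_1 = 10 − 4 − 5 = 1; torsion from ∂_2 factors > 1: none. So H_1 = Z.
H_2: b_2 = 5 − 5 − 0 = 0; torsion from ∂_3 factors > 1: none. So H_2 = 0.

H_0 = Z,  H_1 = Z,  H_2 = 0.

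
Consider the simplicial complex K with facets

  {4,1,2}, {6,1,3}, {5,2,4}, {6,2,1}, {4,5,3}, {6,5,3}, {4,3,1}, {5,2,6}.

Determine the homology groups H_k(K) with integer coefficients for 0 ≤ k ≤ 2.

H_0 = Z,  H_1 = 0,  H_2 = Z.

K has 6 vertices, 12 edges, 8 triangles.
rank ∂_0 = 0, rank ∂_1 = 5 ⇒ b_0 = 6 − 0 − 5 = 1; all invariant factors of ∂_1 are 1 so no torsion. So H_0 = Z.
rank ∂_1 = 5, rank ∂_2 = 7 ⇒ b_1 = 12 − 5 − 7 = 0; all invariant factors of ∂_2 are 1 so no torsion. So H_1 = 0.
rank ∂_2 = 7, rank ∂_3 = 0 ⇒ b_2 = 8 − 7 − 0 = 1. So H_2 = Z.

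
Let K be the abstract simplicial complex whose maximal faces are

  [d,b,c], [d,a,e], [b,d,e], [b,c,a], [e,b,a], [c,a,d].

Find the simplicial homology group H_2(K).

H_2 = Z.

We work with the vertex ordering a < b < c < d < e. The simplices of K, each written with vertices in increasing order, are:

  0-simplices (5): a, b, c, d, e
  1-simplices (9): ab, ac, ad, ae, bc, bd, be, cd, de
  2-simplices (6): abc, abe, acd, ade, bcd, bde

Hence C_0 ≅ Z^5, C_1 ≅ Z^9, C_2 ≅ Z^6.

The boundary map ∂_1: C_1 → C_0 is given by ∂[p,q] = [q] − [p]. For instance
  ∂cd = d − c.
The resulting 5×9 matrix has rank 4, and its Smith normal form has invariant factors (1,1,1,1).

∂_2: C_2 → C_1 acts by ∂[p,q,r] = [q,r] − [p,r] + [p,q]. For instance
  ∂abe = be − ae + ab,
  ∂ade = de − ae + ad.
This gives a 9×6 integer matrix of rank 5; reducing to Smith normal form yields diagonal entries (1,1,1,1,1).

Now H_k = ker ∂_k / im ∂_{k+1}, so:

  H_2: rank ker ∂_2 − rank ∂_3 = (6 − 5) − 0 = 1, and there is no ∂_3, so H_2 = Z.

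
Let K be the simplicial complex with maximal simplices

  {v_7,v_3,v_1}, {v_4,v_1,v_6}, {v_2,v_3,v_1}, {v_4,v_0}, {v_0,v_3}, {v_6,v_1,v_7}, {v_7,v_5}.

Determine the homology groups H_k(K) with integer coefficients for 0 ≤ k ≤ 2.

K has 8 vertices, 12 edges, 4 triangles.
rank ∂_0 = 0, rank ∂_1 = 7 ⇒ b_0 = 8 − 0 − 7 = 1; all invariant factors of ∂_1 are 1 so no torsion. So H_0 ≅ Z.
rank ∂_1 = 7, rank ∂_2 = 4 ⇒ b_1 = 12 − 7 − 4 = 1; all invariant factors of ∂_2 are 1 so no torsion. So H_1 ≅ Z.
rank ∂_2 = 4, rank ∂_3 = 0 ⇒ b_2 = 4 − 4 − 0 = 0. So H_2 ≅ 0.

H_0 = Z,  H_1 = Z,  H_2 = 0.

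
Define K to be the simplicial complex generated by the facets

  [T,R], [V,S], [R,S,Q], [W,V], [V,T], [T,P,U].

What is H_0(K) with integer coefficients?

Order the vertices as P < Q < R < S < T < U < V < W. Listing each simplex with vertices in this order, K has dimension 2 with simplices:

  0-simplices (8): P, Q, R, S, T, U, V, W
  1-simplices (10): PT, PU, QR, QS, RS, RT, SV, TU, TV, VW
  2-simplices (2): PTU, QRS

Hence C_0 ≅ Z^8, C_1 ≅ Z^10, C_2 ≅ Z^2.

∂_1: C_1 → C_0 sends each edge [p,q] (with p < q) to q − p. For instance
  ∂PU = U − P.
The resulting 8×10 matrix has rank 7, and its Smith normal form has invariant factors (1,1,1,1,1,1,1).

The boundary map ∂_2: C_2 → C_1 acts by ∂[p,q,r] = [q,r] − [p,r] + [p,q]. For instance
  ∂QRS = RS − QS + QR,
  ∂PTU = TU − PU + PT.
As a 10×2 matrix over Z this has rank 2, with invariant factors (1,1).

Computing H_k = (kernel of ∂_k) / (image of ∂_{k+1}):

  H_0: rank C_0 − rank ∂_1 = 8 − 7 = 1, and the invariant factors of ∂_1 are all 1, so H_0 ≅ Z.

H_0 ≅ Z.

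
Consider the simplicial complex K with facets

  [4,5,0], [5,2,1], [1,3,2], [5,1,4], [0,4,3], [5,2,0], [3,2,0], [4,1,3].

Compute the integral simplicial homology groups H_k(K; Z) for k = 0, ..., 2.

H_0 ≅ Z,  H_1 = 0,  H_2 ≅ Z.

We work with the vertex ordering 0 < 1 < 2 < 3 < 4 < 5. The simplices of K, each written with vertices in increasing order, are:

  0-simplices (6): [0], [1], [2], [3], [4], [5]
  1-simplices (12): [0,2], [0,3], [0,4], [0,5], [1,2], [1,3], [1,4], [1,5], [2,3], [2,5], [3,4], [4,5]
  2-simplices (8): [0,2,3], [0,2,5], [0,3,4], [0,4,5], [1,2,3], [1,2,5], [1,3,4], [1,4,5]

so the chain groups are C_0 ≅ Z^6, C_1 ≅ Z^12, C_2 ≅ Z^8.

∂_1: C_1 → C_0 sends each edge [p,q] (with p < q) to q − p.
The 6×12 boundary matrix has rank 5 and Smith normal form diag(1,1,1,1,1).

∂_2: C_2 → C_1 acts by ∂[p,q,r] = [q,r] − [p,r] + [p,q]. For instance
  ∂[0,4,5] = [4,5] − [0,5] + [0,4],
  ∂[0,3,4] = [3,4] − [0,4] + [0,3].
The resulting 12×8 matrix has rank 7, and its Smith normal form has invariant factors (1,1,1,1,1,1,1).

Reading off H_k = ker ∂_k / im ∂_{k+1}:

  H_0: rank C_0 − rank ∂_1 = 6 − 5 = 1, and the invariant factors of ∂_1 are all 1, so H_0 = Z.
  H_1: rank ker ∂_1 − rank ∂_2 = (12 − 5) − 7 = 0, and the invariant factors of ∂_2 are all 1, so H_1 = 0.
  H_2: rank ker ∂_2 − rank ∂_3 = (8 − 7) − 0 = 1, and there is no ∂_3, so H_2 = Z.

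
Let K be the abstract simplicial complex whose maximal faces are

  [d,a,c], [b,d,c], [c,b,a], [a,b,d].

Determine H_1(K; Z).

Order the vertices as a < b < c < d. Listing each simplex with vertices in this order, K has dimension 2 with simplices:

  0-simplices (4): a, b, c, d
  1-simplices (6): ab, ac, ad, bc, bd, cd
  2-simplices (4): abc, abd, acd, bcd

giving chain groups C_0 ≅ Z^4, C_1 ≅ Z^6, C_2 ≅ Z^4.

Boundary ∂_1: C_1 → C_0 is given by ∂[p,q] = [q] − [p]. For instance
  ∂ad = d − a.
This gives a 4×6 integer matrix of rank 3; reducing to Smith normal form yields diagonal entries (1,1,1).

∂_2: C_2 → C_1 maps a triangle to the signed sum of its edges. For instance
  ∂acd = cd − ad + ac,
  ∂abc = bc − ac + ab.
As a 6×4 matrix over Z this has rank 3, with invariant factors (1,1,1).

From H_k ≅ ker(∂_k) / im(∂_{k+1}) we obtain:

  H_1: rank ker ∂_1 − rank ∂_2 = (6 − 3) − 3 = 0, and the invariant factors of ∂_2 are all 1, so H_1 = 0.

H_1 = 0.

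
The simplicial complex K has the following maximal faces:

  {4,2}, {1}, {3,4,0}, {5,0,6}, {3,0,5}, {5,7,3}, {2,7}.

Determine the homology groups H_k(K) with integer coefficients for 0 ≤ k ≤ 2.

Take the total order 0 < 1 < 2 < 3 < 4 < 5 < 6 < 7 on the vertex set. Then K (dimension 2) consists of the simplices:

  0-simplices (8): [0], [1], [2], [3], [4], [5], [6], [7]
  1-simplices (11): [0,3], [0,4], [0,5], [0,6], [2,4], [2,7], [3,4], [3,5], [3,7], [5,6], [5,7]
  2-simplices (4): [0,3,4], [0,3,5], [0,5,6], [3,5,7]

giving chain groups C_0 ≅ Z^8, C_1 ≅ Z^11, C_2 ≅ Z^4.

Boundary ∂_1: C_1 → C_0 sends each edge [p,q] (with p < q) to q − p. For instance
  ∂[5,6] = [6] − [5].
This gives a 8×11 integer matrix of rank 6; reducing to Smith normal form yields diagonal entries (1,1,1,1,1,1).

The boundary map ∂_2: C_2 → C_1 acts by ∂[p,q,r] = [q,r] − [p,r] + [p,q]. For instance
  ∂[0,5,6] = [5,6] − [0,6] + [0,5],
  ∂[0,3,4] = [3,4] − [0,4] + [0,3].
The resulting 11×4 matrix has rank 4, and its Smith normal form has invariant factors (1,1,1,1).

Reading off H_k = ker ∂_k / im ∂_{k+1}:

  H_0: rank C_0 − rank ∂_1 = 8 − 6 = 2, and the invariant factors of ∂_1 are all 1, so H_0 ≅ Z^2.
  H_1: rank ker ∂_1 − rank ∂_2 = (11 − 6) − 4 = 1, and the invariant factors of ∂_2 are all 1, so H_1 ≅ Z.
  H_2: rank ker ∂_2 − rank ∂_3 = (4 − 4) − 0 = 0, and there is no ∂_3, so H_2 ≅ 0.

H_0 = Z^2,  H_1 = Z,  H_2 = 0.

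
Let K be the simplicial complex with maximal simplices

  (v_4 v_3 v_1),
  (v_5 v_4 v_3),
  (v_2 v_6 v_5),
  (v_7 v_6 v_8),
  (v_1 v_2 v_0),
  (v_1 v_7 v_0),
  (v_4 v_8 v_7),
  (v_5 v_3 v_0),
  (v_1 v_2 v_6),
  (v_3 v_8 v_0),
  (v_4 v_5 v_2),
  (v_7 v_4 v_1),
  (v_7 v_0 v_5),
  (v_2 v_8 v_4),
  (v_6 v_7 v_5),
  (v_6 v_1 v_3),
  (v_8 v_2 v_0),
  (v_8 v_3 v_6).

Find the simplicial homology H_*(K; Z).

H_0 = Z,  H_1 = Z^2,  H_2 = Z.

Order the vertices as v_0 < v_1 < v_2 < v_3 < v_4 < v_5 < v_6 < v_7 < v_8. Listing each simplex with vertices in this order, K has dimension 2 with simplices:

  0-simplices (9): [v_0], [v_1], [v_2], [v_3], [v_4], [v_5], [v_6], [v_7], [v_8]
  1-simplices (27): (27 of them)
  2-simplices (18): (18 of them)

Hence C_0 ≅ Z^9, C_1 ≅ Z^27, C_2 ≅ Z^18.

Boundary ∂_1: C_1 → C_0 maps an edge to its endpoints' difference, ∂[p,q] = q − p.
The 9×27 boundary matrix has rank 8 and Smith normal form diag(1,1,1,1,1,1,1,1).

The boundary map ∂_2: C_2 → C_1 acts by ∂[p,q,r] = [q,r] − [p,r] + [p,q]. For instance
  ∂[v_0,v_1,v_2] = [v_1,v_2] − [v_0,v_2] + [v_0,v_1],
  ∂[v_0,v_3,v_5] = [v_3,v_5] − [v_0,v_5] + [v_0,v_3].
As a 27×18 matrix over Z this has rank 17, with invariant factors (1,1,1,1,1,1,1,1,1,1,1,1,1,1,1,1,1).

Now H_k = ker ∂_k / im ∂_{k+1}, so:

  H_0: rank C_0 − rank ∂_1 = 9 − 8 = 1, and the invariant factors of ∂_1 are all 1, so H_0 ≅ Z.
  H_1: rank ker ∂_1 − rank ∂_2 = (27 − 8) − 17 = 2, and the invariant factors of ∂_2 are all 1, so H_1 ≅ Z^2.
  H_2: rank ker ∂_2 − rank ∂_3 = (18 − 17) − 0 = 1, and there is no ∂_3, so H_2 ≅ Z.

As a check, the Euler characteristic is 9 − 27 + 18 = 0, which agrees with 1 − 2 + 1 = 0.
(K is a triangulation of the torus T^2.)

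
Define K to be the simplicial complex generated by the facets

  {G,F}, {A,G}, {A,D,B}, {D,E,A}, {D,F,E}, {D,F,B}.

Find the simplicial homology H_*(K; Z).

Take the total order A < B < D < E < F < G on the vertex set. Then K (dimension 2) consists of the simplices:

  0-simplices (6): A, B, D, E, F, G
  1-simplices (10): AB, AD, AE, AG, BD, BF, DE, DF, EF, FG
  2-simplices (4): ABD, ADE, BDF, DEF

giving chain groups C_0 ≅ Z^6, C_1 ≅ Z^10, C_2 ≅ Z^4.

Boundary ∂_1: C_1 → C_0 sends each edge [p,q] (with p < q) to q − p. For instance
  ∂AD = D − A.
The resulting 6×10 matrix has rank 5, and its Smith normal form has invariant factors (1,1,1,1,1).

∂_2: C_2 → C_1 sends each 2-simplex [p,q,r] to [q,r] − [p,r] + [p,q]. For instance
  ∂ABD = BD − AD + AB,
  ∂ADE = DE − AE + AD.
As a 10×4 matrix over Z this has rank 4, with invariant factors (1,1,1,1).

Reading off H_k = ker ∂_k / im ∂_{k+1}:

  H_0: rank C_0 − rank ∂_1 = 6 − 5 = 1, and the invariant factors of ∂_1 are all 1, so H_0 = Z.
  H_1: rank ker ∂_1 − rank ∂_2 = (10 − 5) − 4 = 1, and the invariant factors of ∂_2 are all 1, so H_1 = Z.
  H_2: rank ker ∂_2 − rank ∂_3 = (4 − 4) − 0 = 0, and there is no ∂_3, so H_2 = 0.

As a check, the Euler characteristic is 6 − 10 + 4 = 0, which agrees with 1 − 1 + 0 = 0.

H_0 = Z,  H_1 = Z,  H_2 = 0.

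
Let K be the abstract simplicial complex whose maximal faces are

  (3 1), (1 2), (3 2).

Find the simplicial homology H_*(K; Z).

H_0 = Z,  H_1 = Z.

Take the total order 1 < 2 < 3 on the vertex set. Then K (dimension 1) consists of the simplices:

  0-simplices (3): [1], [2], [3]
  1-simplices (3): [1,2], [1,3], [2,3]

Hence C_0 ≅ Z^3, C_1 ≅ Z^3.

The boundary map ∂_1: C_1 → C_0 maps an edge to its endpoints' difference, ∂[p,q] = q − p. For instance
  ∂[1,3] = [3] − [1].
As a 3×3 matrix over Z this has rank 2, with invariant factors (1,1).

Computing H_k = (kernel of ∂_k) / (image of ∂_{k+1}):

  H_0: rank C_0 − rank ∂_1 = 3 − 2 = 1, and the invariant factors of ∂_1 are all 1, so H_0 = Z.
  H_1: rank ker ∂_1 − rank ∂_2 = (3 − 2) − 0 = 1, and there is no ∂_2, so H_1 = Z.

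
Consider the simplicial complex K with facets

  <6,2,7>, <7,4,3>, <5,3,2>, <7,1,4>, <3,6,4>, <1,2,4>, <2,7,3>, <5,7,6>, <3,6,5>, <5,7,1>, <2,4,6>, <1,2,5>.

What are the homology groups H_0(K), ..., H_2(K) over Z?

Take the total order 1 < 2 < 3 < 4 < 5 < 6 < 7 on the vertex set. Then K (dimension 2) consists of the simplices:

  0-simplices (7): [1], [2], [3], [4], [5], [6], [7]
  1-simplices (18): [1,2], [1,4], [1,5], [1,7], [2,3], [2,4], [2,5], [2,6], [2,7], [3,4], [3,5], [3,6], [3,7], [4,6], [4,7], [5,6], [5,7], [6,7]
  2-simplices (12): [1,2,4], [1,2,5], [1,4,7], [1,5,7], [2,3,5], [2,3,7], [2,4,6], [2,6,7], [3,4,6], [3,4,7], [3,5,6], [5,6,7]

Hence C_0 ≅ Z^7, C_1 ≅ Z^18, C_2 ≅ Z^12.

The boundary map ∂_1: C_1 → C_0 sends each edge [p,q] (with p < q) to q − p.
This gives a 7×18 integer matrix of rank 6; reducing to Smith normal form yields diagonal entries (1,1,1,1,1,1).

∂_2: C_2 → C_1 sends each 2-simplex [p,q,r] to [q,r] − [p,r] + [p,q]. For instance
  ∂[1,5,7] = [5,7] − [1,7] + [1,5],
  ∂[2,3,5] = [3,5] − [2,5] + [2,3].
The resulting 18×12 matrix has rank 12, and its Smith normal form has invariant factors (1,1,1,1,1,1,1,1,1,1,1,2).

From H_k ≅ ker(∂_k) / im(∂_{k+1}) we obtain:

  H_0: rank C_0 − rank ∂_1 = 7 − 6 = 1, and the invariant factors of ∂_1 are all 1, so H_0 ≅ Z.
  H_1: rank ker ∂_1 − rank ∂_2 = (18 − 6) − 12 = 0, and ∂_2 has invariant factor 2 > 1, so H_1 ≅ Z/2.
  H_2: rank ker ∂_2 − rank ∂_3 = (12 − 12) − 0 = 0, and there is no ∂_3, so H_2 ≅ 0.

As a check, the Euler characteristic is 7 − 18 + 12 = 1, which agrees with 1 − 0 + 0 = 1.

H_0 = Z,  H_1 = Z/2,  H_2 = 0.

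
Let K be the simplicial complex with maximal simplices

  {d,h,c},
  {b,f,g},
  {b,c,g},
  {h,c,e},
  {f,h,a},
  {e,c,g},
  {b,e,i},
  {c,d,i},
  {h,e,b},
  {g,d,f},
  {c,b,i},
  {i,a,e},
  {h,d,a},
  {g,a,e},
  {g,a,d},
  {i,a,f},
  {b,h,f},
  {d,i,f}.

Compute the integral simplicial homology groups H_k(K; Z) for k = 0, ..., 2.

Take the total order a < b < c < d < e < f < g < h < i on the vertex set. Then K (dimension 2) consists of the simplices:

  0-simplices (9): a, b, c, d, e, f, g, h, i
  1-simplices (27): ad, ae, af, ag, ah, ai, bc, be, bf, bg, bh, bi, cd, ce, cg, ch, ci, df, dg, dh, di, eg, eh, ei, fg, fh, fi
  2-simplices (18): adg, adh, aeg, aei, afh, afi, bcg, bci, beh, bei, bfg, bfh, cdh, cdi, ceg, ceh, dfg, dfi

giving chain groups C_0 ≅ Z^9, C_1 ≅ Z^27, C_2 ≅ Z^18.

∂_1: C_1 → C_0 maps an edge to its endpoints' difference, ∂[p,q] = q − p.
The 9×27 boundary matrix has rank 8 and Smith normal form diag(1,1,1,1,1,1,1,1).

Boundary ∂_2: C_2 → C_1 sends each 2-simplex [p,q,r] to [q,r] − [p,r] + [p,q]. For instance
  ∂adh = dh − ah + ad,
  ∂bfh = fh − bh + bf.
As a 27×18 matrix over Z this has rank 18, with invariant factors (1,1,1,1,1,1,1,1,1,1,1,1,1,1,1,1,1,2).

Reading off H_k = ker ∂_k / im ∂_{k+1}:

  H_0: rank C_0 − rank ∂_1 = 9 − 8 = 1, and the invariant factors of ∂_1 are all 1, so H_0 ≅ Z.
  H_1: rank ker ∂_1 − rank ∂_2 = (27 − 8) − 18 = 1, and ∂_2 has invariant factor 2 > 1, so H_1 ≅ Z × Z/2.
  H_2: rank ker ∂_2 − rank ∂_3 = (18 − 18) − 0 = 0, and there is no ∂_3, so H_2 ≅ 0.

As a check, the Euler characteristic is 9 − 27 + 18 = 0, which agrees with 1 − 1 + 0 = 0.

H_0 ≅ Z,  H_1 ≅ Z × Z/2,  H_2 = 0.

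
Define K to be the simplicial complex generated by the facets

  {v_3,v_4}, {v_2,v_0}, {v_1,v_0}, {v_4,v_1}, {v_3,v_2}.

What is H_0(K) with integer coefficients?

Fix the vertex order v_0 < v_1 < v_2 < v_3 < v_4 and write every simplex with vertices in increasing order. Then dim K = 1 and the simplices of K are:

  0-simplices (5): [v_0], [v_1], [v_2], [v_3], [v_4]
  1-simplices (5): [v_0,v_1], [v_0,v_2], [v_1,v_4], [v_2,v_3], [v_3,v_4]

Hence C_0 ≅ Z^5, C_1 ≅ Z^5.

The boundary map ∂_1: C_1 → C_0 sends each edge [p,q] (with p < q) to q − p. For instance
  ∂[v_1,v_4] = [v_4] − [v_1].
As a 5×5 matrix over Z this has rank 4, with invariant factors (1,1,1,1).

From H_k ≅ ker(∂_k) / im(∂_{k+1}) we obtain:

  H_0: rank C_0 − rank ∂_1 = 5 − 4 = 1, and the invariant factors of ∂_1 are all 1, so H_0 = Z.

(K is a triangulation of the circle S^1.)

H_0 = Z.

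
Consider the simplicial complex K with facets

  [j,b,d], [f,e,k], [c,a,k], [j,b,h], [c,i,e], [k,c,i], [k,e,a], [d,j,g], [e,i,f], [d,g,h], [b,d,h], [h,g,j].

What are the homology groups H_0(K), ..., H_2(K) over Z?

H_0 ≅ Z^2,  H_1 ≅ Z,  H_2 ≅ Z.

Take the total order a < b < c < d < e < f < g < h < i < j < k on the vertex set. Then K (dimension 2) consists of the simplices:

  0-simplices (11): a, b, c, d, e, f, g, h, i, j, k
  1-simplices (21): ac, ae, ak, bd, bh, bj, ce, ci, ck, dg, dh, dj, ef, ei, ek, fi, fk, gh, gj, hj, ik
  2-simplices (12): ack, aek, bdh, bdj, bhj, cei, cik, dgh, dgj, efi, efk, ghj

so the chain groups are C_0 ≅ Z^11, C_1 ≅ Z^21, C_2 ≅ Z^12.

The boundary map ∂_1: C_1 → C_0 sends each edge [p,q] (with p < q) to q − p.
As a 11×21 matrix over Z this has rank 9, with invariant factors (1,1,1,1,1,1,1,1,1).

Boundary ∂_2: C_2 → C_1 acts by ∂[p,q,r] = [q,r] − [p,r] + [p,q]. For instance
  ∂bhj = hj − bj + bh,
  ∂bdh = dh − bh + bd.
This gives a 21×12 integer matrix of rank 11; reducing to Smith normal form yields diagonal entries (1,1,1,1,1,1,1,1,1,1,1).

Now H_k = ker ∂_k / im ∂_{k+1}, so:

  H_0: rank C_0 − rank ∂_1 = 11 − 9 = 2, and the invariant factors of ∂_1 are all 1, so H_0 = Z^2.
  H_1: rank ker ∂_1 − rank ∂_2 = (21 − 9) − 11 = 1, and the invariant factors of ∂_2 are all 1, so H_1 = Z.
  H_2: rank ker ∂_2 − rank ∂_3 = (12 − 11) − 0 = 1, and there is no ∂_3, so H_2 = Z.

As a check, the Euler characteristic is 11 − 21 + 12 = 2, which agrees with 2 − 1 + 1 = 2.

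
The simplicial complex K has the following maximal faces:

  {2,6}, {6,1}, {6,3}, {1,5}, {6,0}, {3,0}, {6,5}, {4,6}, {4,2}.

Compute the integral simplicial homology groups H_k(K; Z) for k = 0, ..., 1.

H_0 = Z,  H_1 = Z^3.

K has 7 vertices, 9 edges.
rank ∂_0 = 0, rank ∂_1 = 6 ⇒ b_0 = 7 − 0 − 6 = 1; all invariant factors of ∂_1 are 1 so no torsion. So H_0 ≅ Z.
rank ∂_1 = 6, rank ∂_2 = 0 ⇒ b_1 = 9 − 6 − 0 = 3. So H_1 ≅ Z^3.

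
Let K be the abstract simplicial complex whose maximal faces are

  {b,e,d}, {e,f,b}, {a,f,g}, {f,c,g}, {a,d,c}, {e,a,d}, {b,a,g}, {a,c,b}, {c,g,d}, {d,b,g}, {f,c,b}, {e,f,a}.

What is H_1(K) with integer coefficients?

We work with the vertex ordering a < b < c < d < e < f < g. The simplices of K, each written with vertices in increasing order, are:

  0-simplices (7): a, b, c, d, e, f, g
  1-simplices (18): ab, ac, ad, ae, af, ag, bc, bd, be, bf, bg, cd, cf, cg, de, dg, ef, fg
  2-simplices (12): abc, abg, acd, ade, aef, afg, bcf, bde, bdg, bef, cdg, cfg

so the chain groups are C_0 ≅ Z^7, C_1 ≅ Z^18, C_2 ≅ Z^12.

The boundary map ∂_1: C_1 → C_0 is given by ∂[p,q] = [q] − [p]. For instance
  ∂dg = g − d.
The 7×18 boundary matrix has rank 6 and Smith normal form diag(1,1,1,1,1,1).

∂_2: C_2 → C_1 sends each 2-simplex [p,q,r] to [q,r] − [p,r] + [p,q]. For instance
  ∂ade = de − ae + ad,
  ∂bde = de − be + bd.
The resulting 18×12 matrix has rank 12, and its Smith normal form has invariant factors (1,1,1,1,1,1,1,1,1,1,1,2).

Now H_k = ker ∂_k / im ∂_{k+1}, so:

  H_1: rank ker ∂_1 − rank ∂_2 = (18 − 6) − 12 = 0, and ∂_2 has invariant factor 2 > 1, so H_1 = Z_2.

H_1 = Z_2.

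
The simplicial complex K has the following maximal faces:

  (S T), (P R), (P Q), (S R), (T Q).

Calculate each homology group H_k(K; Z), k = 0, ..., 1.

H_0 = Z,  H_1 = Z.

Take the total order P < Q < R < S < T on the vertex set. Then K (dimension 1) consists of the simplices:

  0-simplices (5): P, Q, R, S, T
  1-simplices (5): PQ, PR, QT, RS, ST

Hence C_0 ≅ Z^5, C_1 ≅ Z^5.

∂_1: C_1 → C_0 maps an edge to its endpoints' difference, ∂[p,q] = q − p.
The resulting 5×5 matrix has rank 4, and its Smith normal form has invariant factors (1,1,1,1).

From H_k ≅ ker(∂_k) / im(∂_{k+1}) we obtain:

  H_0: rank C_0 − rank ∂_1 = 5 − 4 = 1, and the invariant factors of ∂_1 are all 1, so H_0 = Z.
  H_1: rank ker ∂_1 − rank ∂_2 = (5 − 4) − 0 = 1, and there is no ∂_2, so H_1 = Z.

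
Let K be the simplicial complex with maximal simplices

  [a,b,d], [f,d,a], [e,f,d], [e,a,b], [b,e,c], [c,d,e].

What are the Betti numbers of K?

b_0 = 1, b_1 = 1, b_2 = 0.

We work with the vertex ordering a < b < c < d < e < f. The simplices of K, each written with vertices in increasing order, are:

  0-simplices (6): a, b, c, d, e, f
  1-simplices (12): ab, ad, ae, af, bc, bd, be, cd, ce, de, df, ef
  2-simplices (6): abd, abe, adf, bce, cde, def

so the chain groups are C_0 ≅ Z^6, C_1 ≅ Z^12, C_2 ≅ Z^6.

The boundary map ∂_1: C_1 → C_0 is given by ∂[p,q] = [q] − [p].
As a 6×12 matrix over Z this has rank 5, with invariant factors (1,1,1,1,1).

∂_2: C_2 → C_1 acts by ∂[p,q,r] = [q,r] − [p,r] + [p,q]. For instance
  ∂cde = de − ce + cd,
  ∂def = ef − df + de.
The resulting 12×6 matrix has rank 6, and its Smith normal form has invariant factors (1,1,1,1,1,1).

Now H_k = ker ∂_k / im ∂_{k+1}, so:

  H_0: rank C_0 − rank ∂_1 = 6 − 5 = 1, and the invariant factors of ∂_1 are all 1, so H_0 = Z.
  H_1: rank ker ∂_1 − rank ∂_2 = (12 − 5) − 6 = 1, and the invariant factors of ∂_2 are all 1, so H_1 = Z.
  H_2: rank ker ∂_2 − rank ∂_3 = (6 − 6) − 0 = 0, and there is no ∂_3, so H_2 = 0.

Hence the Betti numbers are b_0 = 1, b_1 = 1, b_2 = 0.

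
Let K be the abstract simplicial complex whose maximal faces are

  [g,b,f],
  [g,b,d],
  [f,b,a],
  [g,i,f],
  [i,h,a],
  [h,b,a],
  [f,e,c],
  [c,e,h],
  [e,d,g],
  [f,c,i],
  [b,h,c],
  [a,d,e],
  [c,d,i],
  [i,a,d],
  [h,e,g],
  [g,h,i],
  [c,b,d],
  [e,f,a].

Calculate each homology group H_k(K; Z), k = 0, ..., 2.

H_0 ≅ Z,  H_1 ≅ Z^2,  H_2 ≅ Z.

Take the total order a < b < c < d < e < f < g < h < i on the vertex set. Then K (dimension 2) consists of the simplices:

  0-simplices (9): a, b, c, d, e, f, g, h, i
  1-simplices (27): ab, ad, ae, af, ah, ai, bc, bd, bf, bg, bh, cd, ce, cf, ch, ci, de, dg, di, ef, eg, eh, fg, fi, gh, gi, hi
  2-simplices (18): abf, abh, ade, adi, aef, ahi, bcd, bch, bdg, bfg, cdi, cef, ceh, cfi, deg, egh, fgi, ghi

giving chain groups C_0 ≅ Z^9, C_1 ≅ Z^27, C_2 ≅ Z^18.

Boundary ∂_1: C_1 → C_0 sends each edge [p,q] (with p < q) to q − p.
The resulting 9×27 matrix has rank 8, and its Smith normal form has invariant factors (1,1,1,1,1,1,1,1).

The boundary map ∂_2: C_2 → C_1 sends each 2-simplex [p,q,r] to [q,r] − [p,r] + [p,q]. For instance
  ∂cfi = fi − ci + cf,
  ∂bfg = fg − bg + bf.
The 27×18 boundary matrix has rank 17 and Smith normal form diag(1,1,1,1,1,1,1,1,1,1,1,1,1,1,1,1,1).

From H_k ≅ ker(∂_k) / im(∂_{k+1}) we obtain:

  H_0: rank C_0 − rank ∂_1 = 9 − 8 = 1, and the invariant factors of ∂_1 are all 1, so H_0 ≅ Z.
  H_1: rank ker ∂_1 − rank ∂_2 = (27 − 8) − 17 = 2, and the invariant factors of ∂_2 are all 1, so H_1 ≅ Z^2.
  H_2: rank ker ∂_2 − rank ∂_3 = (18 − 17) − 0 = 1, and there is no ∂_3, so H_2 ≅ Z.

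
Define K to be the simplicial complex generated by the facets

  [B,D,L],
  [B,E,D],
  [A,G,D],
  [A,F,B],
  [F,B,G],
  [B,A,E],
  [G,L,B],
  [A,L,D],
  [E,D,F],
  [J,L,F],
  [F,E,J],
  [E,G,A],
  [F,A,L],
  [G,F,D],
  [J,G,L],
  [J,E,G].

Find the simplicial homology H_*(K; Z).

Order the vertices as A < B < D < E < F < G < J < L. Listing each simplex with vertices in this order, K has dimension 2 with simplices:

  0-simplices (8): A, B, D, E, F, G, J, L
  1-simplices (24): AB, AD, AE, AF, AG, AL, BD, BE, BF, BG, BL, DE, DF, DG, DL, EF, EG, EJ, FG, FJ, FL, GJ, GL, JL
  2-simplices (16): ABE, ABF, ADG, ADL, AEG, AFL, BDE, BDL, BFG, BGL, DEF, DFG, EFJ, EGJ, FJL, GJL

giving chain groups C_0 ≅ Z^8, C_1 ≅ Z^24, C_2 ≅ Z^16.

∂_1: C_1 → C_0 maps an edge to its endpoints' difference, ∂[p,q] = q − p.
The resulting 8×24 matrix has rank 7, and its Smith normal form has invariant factors (1,1,1,1,1,1,1).

The boundary map ∂_2: C_2 → C_1 maps a triangle to the signed sum of its edges. For instance
  ∂BDE = DE − BE + BD,
  ∂EGJ = GJ − EJ + EG.
The resulting 24×16 matrix has rank 15, and its Smith normal form has invariant factors (1,1,1,1,1,1,1,1,1,1,1,1,1,1,1).

Reading off H_k = ker ∂_k / im ∂_{k+1}:

  H_0: rank C_0 − rank ∂_1 = 8 − 7 = 1, and the invariant factors of ∂_1 are all 1, so H_0 = Z.
  H_1: rank ker ∂_1 − rank ∂_2 = (24 − 7) − 15 = 2, and the invariant factors of ∂_2 are all 1, so H_1 = Z^2.
  H_2: rank ker ∂_2 − rank ∂_3 = (16 − 15) − 0 = 1, and there is no ∂_3, so H_2 = Z.

As a check, the Euler characteristic is 8 − 24 + 16 = 0, which agrees with 1 − 2 + 1 = 0.
(K is a triangulation of the torus T^2.)

H_0 ≅ Z,  H_1 ≅ Z^2,  H_2 ≅ Z.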